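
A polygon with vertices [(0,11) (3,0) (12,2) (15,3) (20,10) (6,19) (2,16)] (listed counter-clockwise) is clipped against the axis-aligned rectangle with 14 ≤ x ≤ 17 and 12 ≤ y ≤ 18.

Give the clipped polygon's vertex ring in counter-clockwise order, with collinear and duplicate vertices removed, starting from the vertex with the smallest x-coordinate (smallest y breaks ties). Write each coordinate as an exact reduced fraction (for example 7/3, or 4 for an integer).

Clipped polygon: [(14,12) (152/9,12) (14,97/7)]

1. After x ≥ 14: [(14,8/3) (15,3) (20,10) (14,97/7)]
2. After x ≤ 17: [(14,8/3) (15,3) (17,29/5) (17,167/14) (14,97/7)]
3. After y ≥ 12: [(14,12) (152/9,12) (14,97/7)]
4. After y ≤ 18: [(14,12) (152/9,12) (14,97/7)]
5. Canonical ring: [(14,12) (152/9,12) (14,97/7)]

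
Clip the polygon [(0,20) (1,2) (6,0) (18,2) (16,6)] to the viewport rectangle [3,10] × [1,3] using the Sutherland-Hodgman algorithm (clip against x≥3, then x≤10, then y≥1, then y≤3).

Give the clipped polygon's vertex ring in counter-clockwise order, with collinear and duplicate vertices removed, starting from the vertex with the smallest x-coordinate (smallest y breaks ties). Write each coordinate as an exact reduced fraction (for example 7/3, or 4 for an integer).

1. After x ≥ 3: [(3,139/8) (3,6/5) (6,0) (18,2) (16,6)]
2. After x ≤ 10: [(10,45/4) (3,139/8) (3,6/5) (6,0) (10,2/3)]
3. After y ≥ 1: [(10,1) (10,45/4) (3,139/8) (3,6/5) (7/2,1)]
4. After y ≤ 3: [(10,1) (10,3) (3,3) (3,6/5) (7/2,1)]
5. Canonical ring: [(3,6/5) (7/2,1) (10,1) (10,3) (3,3)]

Clipped polygon: [(3,6/5) (7/2,1) (10,1) (10,3) (3,3)]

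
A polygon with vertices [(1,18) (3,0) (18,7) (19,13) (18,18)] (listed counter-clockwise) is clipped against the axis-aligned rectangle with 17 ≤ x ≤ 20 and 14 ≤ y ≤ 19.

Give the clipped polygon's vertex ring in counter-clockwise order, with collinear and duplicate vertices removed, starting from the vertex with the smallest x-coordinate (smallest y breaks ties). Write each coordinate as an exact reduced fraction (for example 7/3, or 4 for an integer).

1. After x ≥ 17: [(17,18) (17,98/15) (18,7) (19,13) (18,18)]
2. After x ≤ 20: [(17,18) (17,98/15) (18,7) (19,13) (18,18)]
3. After y ≥ 14: [(17,18) (17,14) (94/5,14) (18,18)]
4. After y ≤ 19: [(17,18) (17,14) (94/5,14) (18,18)]
5. Canonical ring: [(17,14) (94/5,14) (18,18) (17,18)]

Clipped polygon: [(17,14) (94/5,14) (18,18) (17,18)]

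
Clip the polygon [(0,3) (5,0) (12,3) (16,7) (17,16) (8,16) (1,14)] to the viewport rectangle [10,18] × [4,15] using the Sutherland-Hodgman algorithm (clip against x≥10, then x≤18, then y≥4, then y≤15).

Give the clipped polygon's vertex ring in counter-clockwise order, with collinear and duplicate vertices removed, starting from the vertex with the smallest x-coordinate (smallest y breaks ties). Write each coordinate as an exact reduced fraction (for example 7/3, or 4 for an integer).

Clipped polygon: [(10,4) (13,4) (16,7) (152/9,15) (10,15)]

1. After x ≥ 10: [(10,15/7) (12,3) (16,7) (17,16) (10,16)]
2. After x ≤ 18: [(10,15/7) (12,3) (16,7) (17,16) (10,16)]
3. After y ≥ 4: [(10,4) (13,4) (16,7) (17,16) (10,16)]
4. After y ≤ 15: [(10,15) (10,4) (13,4) (16,7) (152/9,15)]
5. Canonical ring: [(10,4) (13,4) (16,7) (152/9,15) (10,15)]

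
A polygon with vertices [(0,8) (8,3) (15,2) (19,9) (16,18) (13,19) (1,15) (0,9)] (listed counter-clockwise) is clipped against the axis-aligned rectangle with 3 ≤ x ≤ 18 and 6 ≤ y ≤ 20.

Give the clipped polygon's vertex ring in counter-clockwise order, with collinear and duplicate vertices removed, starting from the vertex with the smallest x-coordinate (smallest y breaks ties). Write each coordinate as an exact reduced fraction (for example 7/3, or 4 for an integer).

Clipped polygon: [(3,49/8) (16/5,6) (121/7,6) (18,29/4) (18,12) (16,18) (13,19) (3,47/3)]

1. After x ≥ 3: [(3,49/8) (8,3) (15,2) (19,9) (16,18) (13,19) (3,47/3)]
2. After x ≤ 18: [(3,49/8) (8,3) (15,2) (18,29/4) (18,12) (16,18) (13,19) (3,47/3)]
3. After y ≥ 6: [(3,49/8) (16/5,6) (121/7,6) (18,29/4) (18,12) (16,18) (13,19) (3,47/3)]
4. After y ≤ 20: [(3,49/8) (16/5,6) (121/7,6) (18,29/4) (18,12) (16,18) (13,19) (3,47/3)]
5. Canonical ring: [(3,49/8) (16/5,6) (121/7,6) (18,29/4) (18,12) (16,18) (13,19) (3,47/3)]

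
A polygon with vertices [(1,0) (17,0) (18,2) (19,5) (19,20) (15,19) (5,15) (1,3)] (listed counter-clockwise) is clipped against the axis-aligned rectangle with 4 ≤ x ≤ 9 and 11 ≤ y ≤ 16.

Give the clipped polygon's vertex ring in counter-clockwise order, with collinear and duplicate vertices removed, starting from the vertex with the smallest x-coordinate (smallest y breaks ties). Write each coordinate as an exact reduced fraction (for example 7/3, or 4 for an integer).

Clipped polygon: [(4,11) (9,11) (9,16) (15/2,16) (5,15) (4,12)]

1. After x ≥ 4: [(4,0) (17,0) (18,2) (19,5) (19,20) (15,19) (5,15) (4,12)]
2. After x ≤ 9: [(4,0) (9,0) (9,83/5) (5,15) (4,12)]
3. After y ≥ 11: [(4,11) (9,11) (9,83/5) (5,15) (4,12)]
4. After y ≤ 16: [(4,11) (9,11) (9,16) (15/2,16) (5,15) (4,12)]
5. Canonical ring: [(4,11) (9,11) (9,16) (15/2,16) (5,15) (4,12)]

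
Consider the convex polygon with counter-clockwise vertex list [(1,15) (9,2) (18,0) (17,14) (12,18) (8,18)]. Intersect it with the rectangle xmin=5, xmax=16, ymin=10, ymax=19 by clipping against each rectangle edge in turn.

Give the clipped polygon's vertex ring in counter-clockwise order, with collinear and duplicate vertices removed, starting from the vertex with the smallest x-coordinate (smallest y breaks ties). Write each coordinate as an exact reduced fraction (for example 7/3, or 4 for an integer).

Clipped polygon: [(5,10) (16,10) (16,74/5) (12,18) (8,18) (5,117/7)]

1. After x ≥ 5: [(5,117/7) (5,17/2) (9,2) (18,0) (17,14) (12,18) (8,18)]
2. After x ≤ 16: [(5,117/7) (5,17/2) (9,2) (16,4/9) (16,74/5) (12,18) (8,18)]
3. After y ≥ 10: [(5,117/7) (5,10) (16,10) (16,74/5) (12,18) (8,18)]
4. After y ≤ 19: [(5,117/7) (5,10) (16,10) (16,74/5) (12,18) (8,18)]
5. Canonical ring: [(5,10) (16,10) (16,74/5) (12,18) (8,18) (5,117/7)]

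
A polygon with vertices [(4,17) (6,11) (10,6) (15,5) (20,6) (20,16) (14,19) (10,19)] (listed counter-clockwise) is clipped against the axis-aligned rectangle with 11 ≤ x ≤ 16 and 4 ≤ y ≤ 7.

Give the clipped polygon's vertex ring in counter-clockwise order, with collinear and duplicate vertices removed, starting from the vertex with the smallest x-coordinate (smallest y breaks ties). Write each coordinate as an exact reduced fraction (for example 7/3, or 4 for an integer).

1. After x ≥ 11: [(11,29/5) (15,5) (20,6) (20,16) (14,19) (11,19)]
2. After x ≤ 16: [(11,29/5) (15,5) (16,26/5) (16,18) (14,19) (11,19)]
3. After y ≥ 4: [(11,29/5) (15,5) (16,26/5) (16,18) (14,19) (11,19)]
4. After y ≤ 7: [(11,7) (11,29/5) (15,5) (16,26/5) (16,7)]
5. Canonical ring: [(11,29/5) (15,5) (16,26/5) (16,7) (11,7)]

Clipped polygon: [(11,29/5) (15,5) (16,26/5) (16,7) (11,7)]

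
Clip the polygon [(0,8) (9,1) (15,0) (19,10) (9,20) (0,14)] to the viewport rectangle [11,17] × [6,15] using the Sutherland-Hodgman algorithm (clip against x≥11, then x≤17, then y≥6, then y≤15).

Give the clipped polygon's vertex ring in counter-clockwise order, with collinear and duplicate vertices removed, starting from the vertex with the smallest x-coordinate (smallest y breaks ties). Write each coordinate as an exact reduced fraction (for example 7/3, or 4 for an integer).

Clipped polygon: [(11,6) (17,6) (17,12) (14,15) (11,15)]

1. After x ≥ 11: [(11,2/3) (15,0) (19,10) (11,18)]
2. After x ≤ 17: [(11,2/3) (15,0) (17,5) (17,12) (11,18)]
3. After y ≥ 6: [(11,6) (17,6) (17,12) (11,18)]
4. After y ≤ 15: [(11,15) (11,6) (17,6) (17,12) (14,15)]
5. Canonical ring: [(11,6) (17,6) (17,12) (14,15) (11,15)]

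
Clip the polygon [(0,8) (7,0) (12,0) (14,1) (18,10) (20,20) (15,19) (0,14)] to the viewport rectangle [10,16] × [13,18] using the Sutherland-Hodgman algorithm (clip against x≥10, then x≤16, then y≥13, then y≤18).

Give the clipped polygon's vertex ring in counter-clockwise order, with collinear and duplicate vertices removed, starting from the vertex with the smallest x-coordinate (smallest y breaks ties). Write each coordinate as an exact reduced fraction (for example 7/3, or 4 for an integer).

Clipped polygon: [(10,13) (16,13) (16,18) (12,18) (10,52/3)]

1. After x ≥ 10: [(10,0) (12,0) (14,1) (18,10) (20,20) (15,19) (10,52/3)]
2. After x ≤ 16: [(10,0) (12,0) (14,1) (16,11/2) (16,96/5) (15,19) (10,52/3)]
3. After y ≥ 13: [(10,13) (16,13) (16,96/5) (15,19) (10,52/3)]
4. After y ≤ 18: [(10,13) (16,13) (16,18) (12,18) (10,52/3)]
5. Canonical ring: [(10,13) (16,13) (16,18) (12,18) (10,52/3)]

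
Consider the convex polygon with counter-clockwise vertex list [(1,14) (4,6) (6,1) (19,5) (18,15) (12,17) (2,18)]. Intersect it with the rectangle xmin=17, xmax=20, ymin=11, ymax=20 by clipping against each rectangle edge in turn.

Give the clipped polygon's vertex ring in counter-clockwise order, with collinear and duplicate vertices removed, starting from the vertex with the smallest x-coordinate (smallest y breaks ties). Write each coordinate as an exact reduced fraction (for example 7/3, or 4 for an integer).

Clipped polygon: [(17,11) (92/5,11) (18,15) (17,46/3)]

1. After x ≥ 17: [(17,57/13) (19,5) (18,15) (17,46/3)]
2. After x ≤ 20: [(17,57/13) (19,5) (18,15) (17,46/3)]
3. After y ≥ 11: [(17,11) (92/5,11) (18,15) (17,46/3)]
4. After y ≤ 20: [(17,11) (92/5,11) (18,15) (17,46/3)]
5. Canonical ring: [(17,11) (92/5,11) (18,15) (17,46/3)]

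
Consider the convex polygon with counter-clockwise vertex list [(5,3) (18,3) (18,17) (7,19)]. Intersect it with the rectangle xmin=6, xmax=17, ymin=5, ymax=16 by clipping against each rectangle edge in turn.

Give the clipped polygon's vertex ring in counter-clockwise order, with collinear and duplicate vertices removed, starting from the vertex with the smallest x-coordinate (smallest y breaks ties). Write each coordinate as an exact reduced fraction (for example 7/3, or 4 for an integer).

Clipped polygon: [(6,5) (17,5) (17,16) (53/8,16) (6,11)]

1. After x ≥ 6: [(6,11) (6,3) (18,3) (18,17) (7,19)]
2. After x ≤ 17: [(6,11) (6,3) (17,3) (17,189/11) (7,19)]
3. After y ≥ 5: [(6,11) (6,5) (17,5) (17,189/11) (7,19)]
4. After y ≤ 16: [(53/8,16) (6,11) (6,5) (17,5) (17,16)]
5. Canonical ring: [(6,5) (17,5) (17,16) (53/8,16) (6,11)]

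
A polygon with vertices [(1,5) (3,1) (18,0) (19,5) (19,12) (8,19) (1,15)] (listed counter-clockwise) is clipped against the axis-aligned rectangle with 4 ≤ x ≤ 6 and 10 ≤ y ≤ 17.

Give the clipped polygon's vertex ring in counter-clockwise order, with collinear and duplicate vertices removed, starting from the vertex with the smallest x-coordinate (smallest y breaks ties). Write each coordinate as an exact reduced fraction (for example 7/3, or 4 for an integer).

1. After x ≥ 4: [(4,14/15) (18,0) (19,5) (19,12) (8,19) (4,117/7)]
2. After x ≤ 6: [(4,14/15) (6,4/5) (6,125/7) (4,117/7)]
3. After y ≥ 10: [(4,10) (6,10) (6,125/7) (4,117/7)]
4. After y ≤ 17: [(4,10) (6,10) (6,17) (9/2,17) (4,117/7)]
5. Canonical ring: [(4,10) (6,10) (6,17) (9/2,17) (4,117/7)]

Clipped polygon: [(4,10) (6,10) (6,17) (9/2,17) (4,117/7)]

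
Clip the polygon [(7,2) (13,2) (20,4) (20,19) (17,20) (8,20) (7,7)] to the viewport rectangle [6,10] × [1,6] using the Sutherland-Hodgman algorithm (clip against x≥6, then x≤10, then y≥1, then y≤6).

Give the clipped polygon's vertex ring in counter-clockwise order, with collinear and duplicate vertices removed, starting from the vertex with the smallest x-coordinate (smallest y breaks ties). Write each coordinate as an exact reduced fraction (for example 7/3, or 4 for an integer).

Clipped polygon: [(7,2) (10,2) (10,6) (7,6)]

1. After x ≥ 6: [(7,2) (13,2) (20,4) (20,19) (17,20) (8,20) (7,7)]
2. After x ≤ 10: [(7,2) (10,2) (10,20) (8,20) (7,7)]
3. After y ≥ 1: [(7,2) (10,2) (10,20) (8,20) (7,7)]
4. After y ≤ 6: [(7,6) (7,2) (10,2) (10,6)]
5. Canonical ring: [(7,2) (10,2) (10,6) (7,6)]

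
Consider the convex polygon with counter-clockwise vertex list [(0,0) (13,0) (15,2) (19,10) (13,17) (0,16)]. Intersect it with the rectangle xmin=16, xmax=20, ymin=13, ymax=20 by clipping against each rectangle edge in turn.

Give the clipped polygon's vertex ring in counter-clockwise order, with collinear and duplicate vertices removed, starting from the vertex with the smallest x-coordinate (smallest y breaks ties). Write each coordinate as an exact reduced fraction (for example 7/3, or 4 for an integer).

1. After x ≥ 16: [(16,4) (19,10) (16,27/2)]
2. After x ≤ 20: [(16,4) (19,10) (16,27/2)]
3. After y ≥ 13: [(16,13) (115/7,13) (16,27/2)]
4. After y ≤ 20: [(16,13) (115/7,13) (16,27/2)]
5. Canonical ring: [(16,13) (115/7,13) (16,27/2)]

Clipped polygon: [(16,13) (115/7,13) (16,27/2)]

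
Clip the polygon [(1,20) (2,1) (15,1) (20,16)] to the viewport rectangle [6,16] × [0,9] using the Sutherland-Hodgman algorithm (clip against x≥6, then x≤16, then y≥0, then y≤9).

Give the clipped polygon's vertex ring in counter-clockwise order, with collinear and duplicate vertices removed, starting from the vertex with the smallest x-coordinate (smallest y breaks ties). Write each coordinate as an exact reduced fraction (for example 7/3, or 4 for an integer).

Clipped polygon: [(6,1) (15,1) (16,4) (16,9) (6,9)]

1. After x ≥ 6: [(6,360/19) (6,1) (15,1) (20,16)]
2. After x ≤ 16: [(16,320/19) (6,360/19) (6,1) (15,1) (16,4)]
3. After y ≥ 0: [(16,320/19) (6,360/19) (6,1) (15,1) (16,4)]
4. After y ≤ 9: [(16,9) (6,9) (6,1) (15,1) (16,4)]
5. Canonical ring: [(6,1) (15,1) (16,4) (16,9) (6,9)]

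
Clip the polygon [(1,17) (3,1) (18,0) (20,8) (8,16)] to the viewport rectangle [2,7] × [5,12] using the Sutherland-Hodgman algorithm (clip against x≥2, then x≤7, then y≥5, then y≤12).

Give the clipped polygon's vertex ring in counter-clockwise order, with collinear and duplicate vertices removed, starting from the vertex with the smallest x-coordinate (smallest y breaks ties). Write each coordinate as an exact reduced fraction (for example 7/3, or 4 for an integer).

1. After x ≥ 2: [(2,118/7) (2,9) (3,1) (18,0) (20,8) (8,16)]
2. After x ≤ 7: [(7,113/7) (2,118/7) (2,9) (3,1) (7,11/15)]
3. After y ≥ 5: [(7,5) (7,113/7) (2,118/7) (2,9) (5/2,5)]
4. After y ≤ 12: [(7,5) (7,12) (2,12) (2,9) (5/2,5)]
5. Canonical ring: [(2,9) (5/2,5) (7,5) (7,12) (2,12)]

Clipped polygon: [(2,9) (5/2,5) (7,5) (7,12) (2,12)]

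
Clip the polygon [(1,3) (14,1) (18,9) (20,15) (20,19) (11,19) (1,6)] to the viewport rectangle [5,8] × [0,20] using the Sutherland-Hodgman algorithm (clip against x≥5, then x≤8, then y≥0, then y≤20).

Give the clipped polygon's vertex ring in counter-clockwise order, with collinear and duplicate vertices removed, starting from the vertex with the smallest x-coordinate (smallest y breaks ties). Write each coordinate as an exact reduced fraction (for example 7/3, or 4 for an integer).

1. After x ≥ 5: [(5,31/13) (14,1) (18,9) (20,15) (20,19) (11,19) (5,56/5)]
2. After x ≤ 8: [(5,31/13) (8,25/13) (8,151/10) (5,56/5)]
3. After y ≥ 0: [(5,31/13) (8,25/13) (8,151/10) (5,56/5)]
4. After y ≤ 20: [(5,31/13) (8,25/13) (8,151/10) (5,56/5)]
5. Canonical ring: [(5,31/13) (8,25/13) (8,151/10) (5,56/5)]

Clipped polygon: [(5,31/13) (8,25/13) (8,151/10) (5,56/5)]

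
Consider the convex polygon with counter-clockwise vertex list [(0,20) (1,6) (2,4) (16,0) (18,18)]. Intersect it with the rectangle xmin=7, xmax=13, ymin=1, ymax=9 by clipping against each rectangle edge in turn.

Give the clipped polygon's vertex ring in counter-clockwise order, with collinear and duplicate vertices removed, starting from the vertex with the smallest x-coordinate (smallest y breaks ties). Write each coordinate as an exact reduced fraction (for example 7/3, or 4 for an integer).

1. After x ≥ 7: [(7,173/9) (7,18/7) (16,0) (18,18)]
2. After x ≤ 13: [(13,167/9) (7,173/9) (7,18/7) (13,6/7)]
3. After y ≥ 1: [(13,1) (13,167/9) (7,173/9) (7,18/7) (25/2,1)]
4. After y ≤ 9: [(13,1) (13,9) (7,9) (7,18/7) (25/2,1)]
5. Canonical ring: [(7,18/7) (25/2,1) (13,1) (13,9) (7,9)]

Clipped polygon: [(7,18/7) (25/2,1) (13,1) (13,9) (7,9)]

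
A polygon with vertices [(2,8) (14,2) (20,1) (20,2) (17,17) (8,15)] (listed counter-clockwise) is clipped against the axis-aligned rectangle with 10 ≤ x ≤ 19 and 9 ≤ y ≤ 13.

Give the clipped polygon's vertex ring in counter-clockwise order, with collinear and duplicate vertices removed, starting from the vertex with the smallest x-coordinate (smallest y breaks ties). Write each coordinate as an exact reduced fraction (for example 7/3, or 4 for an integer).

1. After x ≥ 10: [(10,4) (14,2) (20,1) (20,2) (17,17) (10,139/9)]
2. After x ≤ 19: [(10,4) (14,2) (19,7/6) (19,7) (17,17) (10,139/9)]
3. After y ≥ 9: [(10,9) (93/5,9) (17,17) (10,139/9)]
4. After y ≤ 13: [(10,13) (10,9) (93/5,9) (89/5,13)]
5. Canonical ring: [(10,9) (93/5,9) (89/5,13) (10,13)]

Clipped polygon: [(10,9) (93/5,9) (89/5,13) (10,13)]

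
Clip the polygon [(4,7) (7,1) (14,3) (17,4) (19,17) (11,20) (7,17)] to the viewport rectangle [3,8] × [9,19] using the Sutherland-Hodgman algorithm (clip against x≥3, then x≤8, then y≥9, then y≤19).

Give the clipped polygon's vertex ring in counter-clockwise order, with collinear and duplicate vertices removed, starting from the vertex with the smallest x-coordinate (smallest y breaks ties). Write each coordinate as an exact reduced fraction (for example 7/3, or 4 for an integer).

1. After x ≥ 3: [(4,7) (7,1) (14,3) (17,4) (19,17) (11,20) (7,17)]
2. After x ≤ 8: [(4,7) (7,1) (8,9/7) (8,71/4) (7,17)]
3. After y ≥ 9: [(23/5,9) (8,9) (8,71/4) (7,17)]
4. After y ≤ 19: [(23/5,9) (8,9) (8,71/4) (7,17)]
5. Canonical ring: [(23/5,9) (8,9) (8,71/4) (7,17)]

Clipped polygon: [(23/5,9) (8,9) (8,71/4) (7,17)]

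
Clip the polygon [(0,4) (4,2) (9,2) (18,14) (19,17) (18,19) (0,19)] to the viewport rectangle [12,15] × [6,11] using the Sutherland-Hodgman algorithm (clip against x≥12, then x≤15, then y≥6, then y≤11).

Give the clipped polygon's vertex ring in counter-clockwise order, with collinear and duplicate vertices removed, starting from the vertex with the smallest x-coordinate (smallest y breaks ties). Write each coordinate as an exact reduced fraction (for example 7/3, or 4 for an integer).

1. After x ≥ 12: [(12,6) (18,14) (19,17) (18,19) (12,19)]
2. After x ≤ 15: [(12,6) (15,10) (15,19) (12,19)]
3. After y ≥ 6: [(12,6) (15,10) (15,19) (12,19)]
4. After y ≤ 11: [(12,11) (12,6) (15,10) (15,11)]
5. Canonical ring: [(12,6) (15,10) (15,11) (12,11)]

Clipped polygon: [(12,6) (15,10) (15,11) (12,11)]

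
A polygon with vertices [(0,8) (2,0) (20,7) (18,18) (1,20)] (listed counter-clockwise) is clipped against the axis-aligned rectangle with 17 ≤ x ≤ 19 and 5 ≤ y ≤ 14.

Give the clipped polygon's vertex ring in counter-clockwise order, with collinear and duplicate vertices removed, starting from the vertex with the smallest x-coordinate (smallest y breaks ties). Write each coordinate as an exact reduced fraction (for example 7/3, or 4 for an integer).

Clipped polygon: [(17,35/6) (19,119/18) (19,25/2) (206/11,14) (17,14)]

1. After x ≥ 17: [(17,35/6) (20,7) (18,18) (17,308/17)]
2. After x ≤ 19: [(17,35/6) (19,119/18) (19,25/2) (18,18) (17,308/17)]
3. After y ≥ 5: [(17,35/6) (19,119/18) (19,25/2) (18,18) (17,308/17)]
4. After y ≤ 14: [(17,14) (17,35/6) (19,119/18) (19,25/2) (206/11,14)]
5. Canonical ring: [(17,35/6) (19,119/18) (19,25/2) (206/11,14) (17,14)]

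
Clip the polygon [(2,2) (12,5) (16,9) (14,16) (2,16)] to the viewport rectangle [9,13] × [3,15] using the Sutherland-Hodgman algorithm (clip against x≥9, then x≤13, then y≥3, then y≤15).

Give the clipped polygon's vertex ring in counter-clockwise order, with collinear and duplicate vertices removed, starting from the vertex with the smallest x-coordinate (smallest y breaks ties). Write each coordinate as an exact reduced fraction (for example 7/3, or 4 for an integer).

Clipped polygon: [(9,41/10) (12,5) (13,6) (13,15) (9,15)]

1. After x ≥ 9: [(9,41/10) (12,5) (16,9) (14,16) (9,16)]
2. After x ≤ 13: [(9,41/10) (12,5) (13,6) (13,16) (9,16)]
3. After y ≥ 3: [(9,41/10) (12,5) (13,6) (13,16) (9,16)]
4. After y ≤ 15: [(9,15) (9,41/10) (12,5) (13,6) (13,15)]
5. Canonical ring: [(9,41/10) (12,5) (13,6) (13,15) (9,15)]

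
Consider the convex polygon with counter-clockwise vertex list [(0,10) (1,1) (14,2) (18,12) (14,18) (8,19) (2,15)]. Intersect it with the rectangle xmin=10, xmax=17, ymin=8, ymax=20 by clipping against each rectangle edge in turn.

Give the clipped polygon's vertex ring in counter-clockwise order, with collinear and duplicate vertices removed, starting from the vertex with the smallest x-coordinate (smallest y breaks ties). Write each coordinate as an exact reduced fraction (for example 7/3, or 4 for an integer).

Clipped polygon: [(10,8) (82/5,8) (17,19/2) (17,27/2) (14,18) (10,56/3)]

1. After x ≥ 10: [(10,22/13) (14,2) (18,12) (14,18) (10,56/3)]
2. After x ≤ 17: [(10,22/13) (14,2) (17,19/2) (17,27/2) (14,18) (10,56/3)]
3. After y ≥ 8: [(10,8) (82/5,8) (17,19/2) (17,27/2) (14,18) (10,56/3)]
4. After y ≤ 20: [(10,8) (82/5,8) (17,19/2) (17,27/2) (14,18) (10,56/3)]
5. Canonical ring: [(10,8) (82/5,8) (17,19/2) (17,27/2) (14,18) (10,56/3)]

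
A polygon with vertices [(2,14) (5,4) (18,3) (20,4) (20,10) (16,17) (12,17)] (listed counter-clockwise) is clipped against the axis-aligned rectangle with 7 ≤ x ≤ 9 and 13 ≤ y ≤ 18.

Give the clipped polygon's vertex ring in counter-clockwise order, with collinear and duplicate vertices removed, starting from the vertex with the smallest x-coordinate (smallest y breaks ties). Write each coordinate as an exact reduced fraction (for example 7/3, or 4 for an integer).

Clipped polygon: [(7,13) (9,13) (9,161/10) (7,31/2)]

1. After x ≥ 7: [(7,31/2) (7,50/13) (18,3) (20,4) (20,10) (16,17) (12,17)]
2. After x ≤ 9: [(9,161/10) (7,31/2) (7,50/13) (9,48/13)]
3. After y ≥ 13: [(9,13) (9,161/10) (7,31/2) (7,13)]
4. After y ≤ 18: [(9,13) (9,161/10) (7,31/2) (7,13)]
5. Canonical ring: [(7,13) (9,13) (9,161/10) (7,31/2)]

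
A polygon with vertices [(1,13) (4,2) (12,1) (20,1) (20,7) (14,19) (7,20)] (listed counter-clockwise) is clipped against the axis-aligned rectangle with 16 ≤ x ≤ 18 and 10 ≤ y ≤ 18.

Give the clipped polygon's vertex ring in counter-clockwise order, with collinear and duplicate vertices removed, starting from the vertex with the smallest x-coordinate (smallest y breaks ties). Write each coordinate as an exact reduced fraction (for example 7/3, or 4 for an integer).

Clipped polygon: [(16,10) (18,10) (18,11) (16,15)]

1. After x ≥ 16: [(16,1) (20,1) (20,7) (16,15)]
2. After x ≤ 18: [(16,1) (18,1) (18,11) (16,15)]
3. After y ≥ 10: [(16,10) (18,10) (18,11) (16,15)]
4. After y ≤ 18: [(16,10) (18,10) (18,11) (16,15)]
5. Canonical ring: [(16,10) (18,10) (18,11) (16,15)]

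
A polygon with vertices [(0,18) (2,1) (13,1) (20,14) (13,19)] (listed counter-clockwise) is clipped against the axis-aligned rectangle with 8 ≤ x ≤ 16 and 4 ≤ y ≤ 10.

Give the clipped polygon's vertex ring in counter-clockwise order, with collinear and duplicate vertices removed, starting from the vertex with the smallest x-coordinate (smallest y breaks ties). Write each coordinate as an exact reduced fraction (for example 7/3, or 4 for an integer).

1. After x ≥ 8: [(8,242/13) (8,1) (13,1) (20,14) (13,19)]
2. After x ≤ 16: [(8,242/13) (8,1) (13,1) (16,46/7) (16,118/7) (13,19)]
3. After y ≥ 4: [(8,242/13) (8,4) (190/13,4) (16,46/7) (16,118/7) (13,19)]
4. After y ≤ 10: [(8,10) (8,4) (190/13,4) (16,46/7) (16,10)]
5. Canonical ring: [(8,4) (190/13,4) (16,46/7) (16,10) (8,10)]

Clipped polygon: [(8,4) (190/13,4) (16,46/7) (16,10) (8,10)]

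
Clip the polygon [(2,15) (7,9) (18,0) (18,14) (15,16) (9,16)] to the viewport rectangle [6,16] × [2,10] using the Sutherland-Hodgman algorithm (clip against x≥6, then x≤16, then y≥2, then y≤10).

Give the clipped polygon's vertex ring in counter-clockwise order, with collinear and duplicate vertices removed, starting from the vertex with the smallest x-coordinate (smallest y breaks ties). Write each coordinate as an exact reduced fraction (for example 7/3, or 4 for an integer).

1. After x ≥ 6: [(6,109/7) (6,51/5) (7,9) (18,0) (18,14) (15,16) (9,16)]
2. After x ≤ 16: [(6,109/7) (6,51/5) (7,9) (16,18/11) (16,46/3) (15,16) (9,16)]
3. After y ≥ 2: [(6,109/7) (6,51/5) (7,9) (140/9,2) (16,2) (16,46/3) (15,16) (9,16)]
4. After y ≤ 10: [(37/6,10) (7,9) (140/9,2) (16,2) (16,10)]
5. Canonical ring: [(37/6,10) (7,9) (140/9,2) (16,2) (16,10)]

Clipped polygon: [(37/6,10) (7,9) (140/9,2) (16,2) (16,10)]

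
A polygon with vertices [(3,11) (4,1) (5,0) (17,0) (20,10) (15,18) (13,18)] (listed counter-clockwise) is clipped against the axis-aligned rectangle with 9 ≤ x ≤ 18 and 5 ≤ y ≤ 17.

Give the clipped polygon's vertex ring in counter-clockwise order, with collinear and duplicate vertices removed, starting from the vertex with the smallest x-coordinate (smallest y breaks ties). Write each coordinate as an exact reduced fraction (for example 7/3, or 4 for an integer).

1. After x ≥ 9: [(9,76/5) (9,0) (17,0) (20,10) (15,18) (13,18)]
2. After x ≤ 18: [(9,76/5) (9,0) (17,0) (18,10/3) (18,66/5) (15,18) (13,18)]
3. After y ≥ 5: [(9,76/5) (9,5) (18,5) (18,66/5) (15,18) (13,18)]
4. After y ≤ 17: [(81/7,17) (9,76/5) (9,5) (18,5) (18,66/5) (125/8,17)]
5. Canonical ring: [(9,5) (18,5) (18,66/5) (125/8,17) (81/7,17) (9,76/5)]

Clipped polygon: [(9,5) (18,5) (18,66/5) (125/8,17) (81/7,17) (9,76/5)]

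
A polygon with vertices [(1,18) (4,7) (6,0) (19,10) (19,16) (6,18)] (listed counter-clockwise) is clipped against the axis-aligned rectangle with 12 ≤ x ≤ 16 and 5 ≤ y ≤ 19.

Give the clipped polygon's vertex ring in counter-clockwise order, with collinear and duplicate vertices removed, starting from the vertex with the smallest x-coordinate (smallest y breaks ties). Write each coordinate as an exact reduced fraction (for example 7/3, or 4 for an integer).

Clipped polygon: [(12,5) (25/2,5) (16,100/13) (16,214/13) (12,222/13)]

1. After x ≥ 12: [(12,60/13) (19,10) (19,16) (12,222/13)]
2. After x ≤ 16: [(12,60/13) (16,100/13) (16,214/13) (12,222/13)]
3. After y ≥ 5: [(12,5) (25/2,5) (16,100/13) (16,214/13) (12,222/13)]
4. After y ≤ 19: [(12,5) (25/2,5) (16,100/13) (16,214/13) (12,222/13)]
5. Canonical ring: [(12,5) (25/2,5) (16,100/13) (16,214/13) (12,222/13)]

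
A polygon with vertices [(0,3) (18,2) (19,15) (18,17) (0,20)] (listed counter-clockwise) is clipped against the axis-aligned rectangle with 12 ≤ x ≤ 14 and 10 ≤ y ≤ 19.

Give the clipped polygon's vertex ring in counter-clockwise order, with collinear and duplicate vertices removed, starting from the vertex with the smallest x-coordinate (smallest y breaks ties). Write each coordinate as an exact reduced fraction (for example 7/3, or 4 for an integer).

1. After x ≥ 12: [(12,7/3) (18,2) (19,15) (18,17) (12,18)]
2. After x ≤ 14: [(12,7/3) (14,20/9) (14,53/3) (12,18)]
3. After y ≥ 10: [(12,10) (14,10) (14,53/3) (12,18)]
4. After y ≤ 19: [(12,10) (14,10) (14,53/3) (12,18)]
5. Canonical ring: [(12,10) (14,10) (14,53/3) (12,18)]

Clipped polygon: [(12,10) (14,10) (14,53/3) (12,18)]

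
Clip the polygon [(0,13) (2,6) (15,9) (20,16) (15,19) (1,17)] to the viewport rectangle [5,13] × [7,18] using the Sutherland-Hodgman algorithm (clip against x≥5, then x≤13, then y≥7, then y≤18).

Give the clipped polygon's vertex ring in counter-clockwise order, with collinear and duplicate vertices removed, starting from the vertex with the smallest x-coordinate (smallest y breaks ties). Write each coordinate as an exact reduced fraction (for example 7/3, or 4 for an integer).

Clipped polygon: [(5,7) (19/3,7) (13,111/13) (13,18) (8,18) (5,123/7)]

1. After x ≥ 5: [(5,87/13) (15,9) (20,16) (15,19) (5,123/7)]
2. After x ≤ 13: [(5,87/13) (13,111/13) (13,131/7) (5,123/7)]
3. After y ≥ 7: [(5,7) (19/3,7) (13,111/13) (13,131/7) (5,123/7)]
4. After y ≤ 18: [(5,7) (19/3,7) (13,111/13) (13,18) (8,18) (5,123/7)]
5. Canonical ring: [(5,7) (19/3,7) (13,111/13) (13,18) (8,18) (5,123/7)]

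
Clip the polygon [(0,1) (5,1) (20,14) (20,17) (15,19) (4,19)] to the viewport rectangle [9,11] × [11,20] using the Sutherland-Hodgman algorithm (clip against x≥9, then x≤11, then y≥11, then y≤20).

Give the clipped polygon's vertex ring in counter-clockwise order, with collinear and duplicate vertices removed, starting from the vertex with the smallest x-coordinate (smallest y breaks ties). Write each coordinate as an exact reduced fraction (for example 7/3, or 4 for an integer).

Clipped polygon: [(9,11) (11,11) (11,19) (9,19)]

1. After x ≥ 9: [(9,67/15) (20,14) (20,17) (15,19) (9,19)]
2. After x ≤ 11: [(9,67/15) (11,31/5) (11,19) (9,19)]
3. After y ≥ 11: [(9,11) (11,11) (11,19) (9,19)]
4. After y ≤ 20: [(9,11) (11,11) (11,19) (9,19)]
5. Canonical ring: [(9,11) (11,11) (11,19) (9,19)]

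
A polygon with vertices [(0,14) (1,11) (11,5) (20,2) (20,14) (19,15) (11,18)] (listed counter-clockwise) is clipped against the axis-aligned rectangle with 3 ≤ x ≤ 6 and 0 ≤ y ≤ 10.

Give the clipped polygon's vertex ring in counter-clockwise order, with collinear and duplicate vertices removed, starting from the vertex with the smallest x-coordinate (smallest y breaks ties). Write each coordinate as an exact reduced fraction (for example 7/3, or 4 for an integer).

Clipped polygon: [(3,49/5) (6,8) (6,10) (3,10)]

1. After x ≥ 3: [(3,166/11) (3,49/5) (11,5) (20,2) (20,14) (19,15) (11,18)]
2. After x ≤ 6: [(6,178/11) (3,166/11) (3,49/5) (6,8)]
3. After y ≥ 0: [(6,178/11) (3,166/11) (3,49/5) (6,8)]
4. After y ≤ 10: [(6,10) (3,10) (3,49/5) (6,8)]
5. Canonical ring: [(3,49/5) (6,8) (6,10) (3,10)]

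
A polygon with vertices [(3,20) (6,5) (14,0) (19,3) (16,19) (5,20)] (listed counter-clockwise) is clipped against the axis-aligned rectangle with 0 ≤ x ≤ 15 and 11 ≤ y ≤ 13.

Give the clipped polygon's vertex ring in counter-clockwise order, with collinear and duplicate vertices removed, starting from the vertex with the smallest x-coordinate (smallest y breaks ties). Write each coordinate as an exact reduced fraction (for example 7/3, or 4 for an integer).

Clipped polygon: [(22/5,13) (24/5,11) (15,11) (15,13)]

1. After x ≥ 0: [(3,20) (6,5) (14,0) (19,3) (16,19) (5,20)]
2. After x ≤ 15: [(3,20) (6,5) (14,0) (15,3/5) (15,210/11) (5,20)]
3. After y ≥ 11: [(3,20) (24/5,11) (15,11) (15,210/11) (5,20)]
4. After y ≤ 13: [(22/5,13) (24/5,11) (15,11) (15,13)]
5. Canonical ring: [(22/5,13) (24/5,11) (15,11) (15,13)]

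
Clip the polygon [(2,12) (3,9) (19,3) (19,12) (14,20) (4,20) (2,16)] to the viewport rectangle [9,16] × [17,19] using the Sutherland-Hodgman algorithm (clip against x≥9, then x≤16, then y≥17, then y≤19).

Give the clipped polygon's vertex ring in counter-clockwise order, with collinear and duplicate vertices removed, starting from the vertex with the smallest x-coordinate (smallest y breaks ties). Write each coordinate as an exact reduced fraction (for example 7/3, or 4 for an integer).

Clipped polygon: [(9,17) (127/8,17) (117/8,19) (9,19)]

1. After x ≥ 9: [(9,27/4) (19,3) (19,12) (14,20) (9,20)]
2. After x ≤ 16: [(9,27/4) (16,33/8) (16,84/5) (14,20) (9,20)]
3. After y ≥ 17: [(9,17) (127/8,17) (14,20) (9,20)]
4. After y ≤ 19: [(9,19) (9,17) (127/8,17) (117/8,19)]
5. Canonical ring: [(9,17) (127/8,17) (117/8,19) (9,19)]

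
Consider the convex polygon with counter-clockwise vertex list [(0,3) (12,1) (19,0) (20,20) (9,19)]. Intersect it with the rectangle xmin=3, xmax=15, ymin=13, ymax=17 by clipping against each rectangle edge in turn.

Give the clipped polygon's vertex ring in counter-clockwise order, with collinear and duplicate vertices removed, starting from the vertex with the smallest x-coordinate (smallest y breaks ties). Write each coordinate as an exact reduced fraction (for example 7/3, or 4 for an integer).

Clipped polygon: [(45/8,13) (15,13) (15,17) (63/8,17)]

1. After x ≥ 3: [(3,25/3) (3,5/2) (12,1) (19,0) (20,20) (9,19)]
2. After x ≤ 15: [(3,25/3) (3,5/2) (12,1) (15,4/7) (15,215/11) (9,19)]
3. After y ≥ 13: [(45/8,13) (15,13) (15,215/11) (9,19)]
4. After y ≤ 17: [(63/8,17) (45/8,13) (15,13) (15,17)]
5. Canonical ring: [(45/8,13) (15,13) (15,17) (63/8,17)]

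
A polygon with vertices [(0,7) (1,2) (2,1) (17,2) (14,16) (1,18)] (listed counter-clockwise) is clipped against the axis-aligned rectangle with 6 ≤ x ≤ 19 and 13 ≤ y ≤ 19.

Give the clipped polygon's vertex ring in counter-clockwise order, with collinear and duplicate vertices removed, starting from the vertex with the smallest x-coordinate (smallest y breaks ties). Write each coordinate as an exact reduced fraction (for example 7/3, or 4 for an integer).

Clipped polygon: [(6,13) (205/14,13) (14,16) (6,224/13)]

1. After x ≥ 6: [(6,19/15) (17,2) (14,16) (6,224/13)]
2. After x ≤ 19: [(6,19/15) (17,2) (14,16) (6,224/13)]
3. After y ≥ 13: [(6,13) (205/14,13) (14,16) (6,224/13)]
4. After y ≤ 19: [(6,13) (205/14,13) (14,16) (6,224/13)]
5. Canonical ring: [(6,13) (205/14,13) (14,16) (6,224/13)]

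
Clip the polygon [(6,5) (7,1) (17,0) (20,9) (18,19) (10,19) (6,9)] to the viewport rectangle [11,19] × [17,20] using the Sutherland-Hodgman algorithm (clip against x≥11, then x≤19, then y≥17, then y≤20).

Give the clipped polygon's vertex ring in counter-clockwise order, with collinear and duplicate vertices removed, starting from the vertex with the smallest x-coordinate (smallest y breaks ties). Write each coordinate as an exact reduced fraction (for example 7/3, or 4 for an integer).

1. After x ≥ 11: [(11,3/5) (17,0) (20,9) (18,19) (11,19)]
2. After x ≤ 19: [(11,3/5) (17,0) (19,6) (19,14) (18,19) (11,19)]
3. After y ≥ 17: [(11,17) (92/5,17) (18,19) (11,19)]
4. After y ≤ 20: [(11,17) (92/5,17) (18,19) (11,19)]
5. Canonical ring: [(11,17) (92/5,17) (18,19) (11,19)]

Clipped polygon: [(11,17) (92/5,17) (18,19) (11,19)]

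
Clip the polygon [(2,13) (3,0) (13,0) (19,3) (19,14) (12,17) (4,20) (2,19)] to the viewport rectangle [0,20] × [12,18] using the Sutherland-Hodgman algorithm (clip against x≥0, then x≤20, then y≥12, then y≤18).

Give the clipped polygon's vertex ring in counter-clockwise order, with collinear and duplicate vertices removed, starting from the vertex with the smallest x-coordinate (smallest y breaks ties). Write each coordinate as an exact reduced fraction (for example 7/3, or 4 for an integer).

Clipped polygon: [(2,13) (27/13,12) (19,12) (19,14) (12,17) (28/3,18) (2,18)]

1. After x ≥ 0: [(2,13) (3,0) (13,0) (19,3) (19,14) (12,17) (4,20) (2,19)]
2. After x ≤ 20: [(2,13) (3,0) (13,0) (19,3) (19,14) (12,17) (4,20) (2,19)]
3. After y ≥ 12: [(2,13) (27/13,12) (19,12) (19,14) (12,17) (4,20) (2,19)]
4. After y ≤ 18: [(2,18) (2,13) (27/13,12) (19,12) (19,14) (12,17) (28/3,18)]
5. Canonical ring: [(2,13) (27/13,12) (19,12) (19,14) (12,17) (28/3,18) (2,18)]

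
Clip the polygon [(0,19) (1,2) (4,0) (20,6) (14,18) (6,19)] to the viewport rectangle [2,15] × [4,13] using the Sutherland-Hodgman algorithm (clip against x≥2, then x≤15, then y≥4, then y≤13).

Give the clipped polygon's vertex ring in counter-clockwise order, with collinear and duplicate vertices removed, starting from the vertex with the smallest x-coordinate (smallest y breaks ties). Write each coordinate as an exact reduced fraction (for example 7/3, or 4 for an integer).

Clipped polygon: [(2,4) (44/3,4) (15,33/8) (15,13) (2,13)]

1. After x ≥ 2: [(2,19) (2,4/3) (4,0) (20,6) (14,18) (6,19)]
2. After x ≤ 15: [(2,19) (2,4/3) (4,0) (15,33/8) (15,16) (14,18) (6,19)]
3. After y ≥ 4: [(2,19) (2,4) (44/3,4) (15,33/8) (15,16) (14,18) (6,19)]
4. After y ≤ 13: [(2,13) (2,4) (44/3,4) (15,33/8) (15,13)]
5. Canonical ring: [(2,4) (44/3,4) (15,33/8) (15,13) (2,13)]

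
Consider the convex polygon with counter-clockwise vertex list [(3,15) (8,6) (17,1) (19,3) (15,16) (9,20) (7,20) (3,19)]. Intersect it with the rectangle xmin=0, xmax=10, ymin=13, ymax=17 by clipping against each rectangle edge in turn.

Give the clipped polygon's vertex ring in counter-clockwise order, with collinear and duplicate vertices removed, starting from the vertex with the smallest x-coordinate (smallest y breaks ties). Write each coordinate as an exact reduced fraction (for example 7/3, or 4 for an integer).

Clipped polygon: [(3,15) (37/9,13) (10,13) (10,17) (3,17)]

1. After x ≥ 0: [(3,15) (8,6) (17,1) (19,3) (15,16) (9,20) (7,20) (3,19)]
2. After x ≤ 10: [(3,15) (8,6) (10,44/9) (10,58/3) (9,20) (7,20) (3,19)]
3. After y ≥ 13: [(3,15) (37/9,13) (10,13) (10,58/3) (9,20) (7,20) (3,19)]
4. After y ≤ 17: [(3,17) (3,15) (37/9,13) (10,13) (10,17)]
5. Canonical ring: [(3,15) (37/9,13) (10,13) (10,17) (3,17)]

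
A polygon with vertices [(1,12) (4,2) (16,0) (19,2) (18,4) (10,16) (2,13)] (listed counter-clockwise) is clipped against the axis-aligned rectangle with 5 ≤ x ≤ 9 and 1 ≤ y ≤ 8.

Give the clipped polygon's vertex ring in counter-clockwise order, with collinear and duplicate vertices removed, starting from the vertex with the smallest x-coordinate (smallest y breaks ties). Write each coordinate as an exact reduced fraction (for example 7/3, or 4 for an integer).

1. After x ≥ 5: [(5,11/6) (16,0) (19,2) (18,4) (10,16) (5,113/8)]
2. After x ≤ 9: [(5,11/6) (9,7/6) (9,125/8) (5,113/8)]
3. After y ≥ 1: [(5,11/6) (9,7/6) (9,125/8) (5,113/8)]
4. After y ≤ 8: [(5,8) (5,11/6) (9,7/6) (9,8)]
5. Canonical ring: [(5,11/6) (9,7/6) (9,8) (5,8)]

Clipped polygon: [(5,11/6) (9,7/6) (9,8) (5,8)]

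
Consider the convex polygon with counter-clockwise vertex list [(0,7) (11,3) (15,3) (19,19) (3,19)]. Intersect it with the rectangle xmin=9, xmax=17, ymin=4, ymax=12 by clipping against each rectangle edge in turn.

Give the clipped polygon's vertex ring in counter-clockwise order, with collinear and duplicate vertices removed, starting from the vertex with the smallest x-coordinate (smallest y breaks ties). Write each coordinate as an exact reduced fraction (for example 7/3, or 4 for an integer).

1. After x ≥ 9: [(9,41/11) (11,3) (15,3) (19,19) (9,19)]
2. After x ≤ 17: [(9,41/11) (11,3) (15,3) (17,11) (17,19) (9,19)]
3. After y ≥ 4: [(9,4) (61/4,4) (17,11) (17,19) (9,19)]
4. After y ≤ 12: [(9,12) (9,4) (61/4,4) (17,11) (17,12)]
5. Canonical ring: [(9,4) (61/4,4) (17,11) (17,12) (9,12)]

Clipped polygon: [(9,4) (61/4,4) (17,11) (17,12) (9,12)]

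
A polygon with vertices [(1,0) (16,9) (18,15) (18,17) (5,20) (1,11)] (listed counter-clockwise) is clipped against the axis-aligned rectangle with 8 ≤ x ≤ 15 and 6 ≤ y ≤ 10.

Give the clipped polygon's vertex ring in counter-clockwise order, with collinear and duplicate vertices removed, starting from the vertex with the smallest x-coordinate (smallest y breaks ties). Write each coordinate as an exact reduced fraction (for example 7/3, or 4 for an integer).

1. After x ≥ 8: [(8,21/5) (16,9) (18,15) (18,17) (8,251/13)]
2. After x ≤ 15: [(8,21/5) (15,42/5) (15,230/13) (8,251/13)]
3. After y ≥ 6: [(8,6) (11,6) (15,42/5) (15,230/13) (8,251/13)]
4. After y ≤ 10: [(8,10) (8,6) (11,6) (15,42/5) (15,10)]
5. Canonical ring: [(8,6) (11,6) (15,42/5) (15,10) (8,10)]

Clipped polygon: [(8,6) (11,6) (15,42/5) (15,10) (8,10)]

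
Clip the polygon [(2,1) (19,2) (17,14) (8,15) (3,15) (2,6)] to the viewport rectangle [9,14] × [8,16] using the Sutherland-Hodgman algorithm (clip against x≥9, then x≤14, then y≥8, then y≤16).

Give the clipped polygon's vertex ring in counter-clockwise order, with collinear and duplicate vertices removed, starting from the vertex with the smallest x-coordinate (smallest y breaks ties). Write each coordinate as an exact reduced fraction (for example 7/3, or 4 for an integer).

1. After x ≥ 9: [(9,24/17) (19,2) (17,14) (9,134/9)]
2. After x ≤ 14: [(9,24/17) (14,29/17) (14,43/3) (9,134/9)]
3. After y ≥ 8: [(9,8) (14,8) (14,43/3) (9,134/9)]
4. After y ≤ 16: [(9,8) (14,8) (14,43/3) (9,134/9)]
5. Canonical ring: [(9,8) (14,8) (14,43/3) (9,134/9)]

Clipped polygon: [(9,8) (14,8) (14,43/3) (9,134/9)]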